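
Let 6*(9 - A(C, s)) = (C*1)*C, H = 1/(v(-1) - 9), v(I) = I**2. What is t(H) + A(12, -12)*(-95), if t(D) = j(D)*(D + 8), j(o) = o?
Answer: 91137/64 ≈ 1424.0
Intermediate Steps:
H = -1/8 (H = 1/((-1)**2 - 9) = 1/(1 - 9) = 1/(-8) = -1/8 ≈ -0.12500)
A(C, s) = 9 - C**2/6 (A(C, s) = 9 - C*1*C/6 = 9 - C*C/6 = 9 - C**2/6)
t(D) = D*(8 + D) (t(D) = D*(D + 8) = D*(8 + D))
t(H) + A(12, -12)*(-95) = -(8 - 1/8)/8 + (9 - 1/6*12**2)*(-95) = -1/8*63/8 + (9 - 1/6*144)*(-95) = -63/64 + (9 - 24)*(-95) = -63/64 - 15*(-95) = -63/64 + 1425 = 91137/64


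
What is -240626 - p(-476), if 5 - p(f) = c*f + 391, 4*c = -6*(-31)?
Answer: -262374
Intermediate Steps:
c = 93/2 (c = (-6*(-31))/4 = (1/4)*186 = 93/2 ≈ 46.500)
p(f) = -386 - 93*f/2 (p(f) = 5 - (93*f/2 + 391) = 5 - (391 + 93*f/2) = 5 + (-391 - 93*f/2) = -386 - 93*f/2)
-240626 - p(-476) = -240626 - (-386 - 93/2*(-476)) = -240626 - (-386 + 22134) = -240626 - 1*21748 = -240626 - 21748 = -262374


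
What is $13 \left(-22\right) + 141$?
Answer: $-145$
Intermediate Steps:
$13 \left(-22\right) + 141 = -286 + 141 = -145$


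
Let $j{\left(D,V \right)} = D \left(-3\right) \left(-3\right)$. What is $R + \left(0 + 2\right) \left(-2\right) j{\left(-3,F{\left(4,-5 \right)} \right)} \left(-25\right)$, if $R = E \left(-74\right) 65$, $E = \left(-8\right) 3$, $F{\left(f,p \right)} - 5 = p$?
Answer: $112740$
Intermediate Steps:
$F{\left(f,p \right)} = 5 + p$
$j{\left(D,V \right)} = 9 D$ ($j{\left(D,V \right)} = - 3 D \left(-3\right) = 9 D$)
$E = -24$
$R = 115440$ ($R = \left(-24\right) \left(-74\right) 65 = 1776 \cdot 65 = 115440$)
$R + \left(0 + 2\right) \left(-2\right) j{\left(-3,F{\left(4,-5 \right)} \right)} \left(-25\right) = 115440 + \left(0 + 2\right) \left(-2\right) 9 \left(-3\right) \left(-25\right) = 115440 + 2 \left(-2\right) \left(-27\right) \left(-25\right) = 115440 + \left(-4\right) \left(-27\right) \left(-25\right) = 115440 + 108 \left(-25\right) = 115440 - 2700 = 112740$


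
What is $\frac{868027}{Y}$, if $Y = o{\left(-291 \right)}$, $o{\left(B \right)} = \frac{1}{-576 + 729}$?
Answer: $132808131$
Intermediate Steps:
$o{\left(B \right)} = \frac{1}{153}$
$Y = \frac{1}{153} \approx 0.0065359$
$\frac{868027}{Y} = 868027 \frac{1}{\frac{1}{153}} = 868027 \cdot 153 = 132808131$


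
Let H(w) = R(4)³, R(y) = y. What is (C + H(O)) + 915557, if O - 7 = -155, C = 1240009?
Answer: 2155630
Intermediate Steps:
O = -148 (O = 7 - 155 = -148)
H(w) = 64 (H(w) = 4³ = 64)
(C + H(O)) + 915557 = (1240009 + 64) + 915557 = 1240073 + 915557 = 2155630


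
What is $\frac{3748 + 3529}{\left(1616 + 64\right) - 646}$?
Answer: $\frac{7277}{1034} \approx 7.0377$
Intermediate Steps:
$\frac{3748 + 3529}{\left(1616 + 64\right) - 646} = \frac{7277}{1680 - 646} = \frac{7277}{1034}$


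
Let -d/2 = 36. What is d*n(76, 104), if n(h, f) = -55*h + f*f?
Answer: -477792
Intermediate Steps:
n(h, f) = f**2 - 55*h (n(h, f) = -55*h + f**2 = f**2 - 55*h)
d = -72 (d = -2*36 = -72)
d*n(76, 104) = -72*(104**2 - 55*76) = -72*(10816 - 4180) = -72*6636 = -477792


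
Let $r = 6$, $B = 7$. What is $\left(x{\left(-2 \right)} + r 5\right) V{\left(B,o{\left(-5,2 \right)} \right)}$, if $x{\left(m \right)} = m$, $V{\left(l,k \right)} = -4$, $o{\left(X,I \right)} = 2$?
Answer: $-112$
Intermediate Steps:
$\left(x{\left(-2 \right)} + r 5\right) V{\left(B,o{\left(-5,2 \right)} \right)} = \left(-2 + 6 \cdot 5\right) \left(-4\right) = \left(-2 + 30\right) \left(-4\right) = 28 \left(-4\right) = -112$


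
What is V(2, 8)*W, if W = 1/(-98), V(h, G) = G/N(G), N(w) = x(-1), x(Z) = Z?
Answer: 4/49 ≈ 0.081633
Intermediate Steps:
N(w) = -1
V(h, G) = -G (V(h, G) = G/(-1) = G*(-1) = -G)
W = -1/98 ≈ -0.010204
V(2, 8)*W = -1*8*(-1/98) = -8*(-1/98) = 4/49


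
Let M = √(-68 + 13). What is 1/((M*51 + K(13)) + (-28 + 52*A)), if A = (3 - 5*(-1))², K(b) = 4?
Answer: 3304/11059471 - 51*I*√55/11059471 ≈ 0.00029875 - 3.4199e-5*I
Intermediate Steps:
M = I*√55 (M = √(-55) = I*√55 ≈ 7.4162*I)
A = 64 (A = (3 + 5)² = 8² = 64)
1/((M*51 + K(13)) + (-28 + 52*A)) = 1/(((I*√55)*51 + 4) + (-28 + 52*64)) = 1/((51*I*√55 + 4) + (-28 + 3328)) = 1/((4 + 51*I*√55) + 3300) = 1/(3304 + 51*I*√55)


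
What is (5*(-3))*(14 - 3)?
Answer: -165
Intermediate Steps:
(5*(-3))*(14 - 3) = -15*11 = -165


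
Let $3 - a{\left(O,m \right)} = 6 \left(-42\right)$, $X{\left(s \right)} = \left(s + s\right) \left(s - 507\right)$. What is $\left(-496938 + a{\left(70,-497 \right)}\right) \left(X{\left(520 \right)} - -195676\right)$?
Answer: $-103904096868$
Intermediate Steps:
$X{\left(s \right)} = 2 s \left(-507 + s\right)$
$a{\left(O,m \right)} = 255$ ($a{\left(O,m \right)} = 3 - 6 \left(-42\right) = 3 - -252 = 3 + 252 = 255$)
$\left(-496938 + a{\left(70,-497 \right)}\right) \left(X{\left(520 \right)} - -195676\right) = \left(-496938 + 255\right) \left(2 \cdot 520 \left(-507 + 520\right) - -195676\right) = - 496683 \left(2 \cdot 520 \cdot 13 + 195676\right) = - 496683 \left(13520 + 195676\right) = \left(-496683\right) 209196 = -103904096868$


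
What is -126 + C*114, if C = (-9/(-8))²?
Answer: 585/32 ≈ 18.281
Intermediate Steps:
C = 81/64 (C = (-9*(-⅛))² = (9/8)² = 81/64 ≈ 1.2656)
-126 + C*114 = -126 + (81/64)*114 = -126 + 4617/32 = 585/32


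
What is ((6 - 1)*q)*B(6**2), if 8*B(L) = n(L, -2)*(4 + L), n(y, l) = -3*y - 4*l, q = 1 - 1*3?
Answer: 5000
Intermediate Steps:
q = -2 (q = 1 - 3 = -2)
n(y, l) = -4*l - 3*y
B(L) = (4 + L)*(8 - 3*L)/8 (B(L) = ((-4*(-2) - 3*L)*(4 + L))/8 = ((8 - 3*L)*(4 + L))/8 = ((4 + L)*(8 - 3*L))/8 = (4 + L)*(8 - 3*L)/8)
((6 - 1)*q)*B(6**2) = ((6 - 1)*(-2))*(-(-8 + 3*6**2)*(4 + 6**2)/8) = (5*(-2))*(-(-8 + 3*36)*(4 + 36)/8) = -(-5)*(-8 + 108)*40/4 = -(-5)*100*40/4 = -10*(-500) = 5000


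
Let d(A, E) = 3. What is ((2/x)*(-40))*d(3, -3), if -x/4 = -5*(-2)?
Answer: 6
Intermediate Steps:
x = -40 (x = -(-20)*(-2) = -4*10 = -40)
((2/x)*(-40))*d(3, -3) = ((2/(-40))*(-40))*3 = ((2*(-1/40))*(-40))*3 = -1/20*(-40)*3 = 2*3 = 6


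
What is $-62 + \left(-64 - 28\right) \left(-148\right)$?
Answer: $13554$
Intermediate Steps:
$-62 + \left(-64 - 28\right) \left(-148\right) = -62 - -13616 = -62 + 13616 = 13554$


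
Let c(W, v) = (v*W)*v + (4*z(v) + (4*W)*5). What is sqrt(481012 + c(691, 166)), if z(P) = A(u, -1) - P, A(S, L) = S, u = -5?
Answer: 4*sqrt(1220959) ≈ 4419.9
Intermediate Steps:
z(P) = -5 - P
c(W, v) = -20 - 4*v + 20*W + W*v**2 (c(W, v) = (v*W)*v + (4*(-5 - v) + (4*W)*5) = (W*v)*v + ((-20 - 4*v) + 20*W) = W*v**2 + (-20 - 4*v + 20*W) = -20 - 4*v + 20*W + W*v**2)
sqrt(481012 + c(691, 166)) = sqrt(481012 + (-20 - 4*166 + 20*691 + 691*166**2)) = sqrt(481012 + (-20 - 664 + 13820 + 691*27556)) = sqrt(481012 + (-20 - 664 + 13820 + 19041196)) = sqrt(481012 + 19054332) = sqrt(19535344) = 4*sqrt(1220959)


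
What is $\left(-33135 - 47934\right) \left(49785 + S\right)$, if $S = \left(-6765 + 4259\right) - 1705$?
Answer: $-3694638606$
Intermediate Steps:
$S = -4211$ ($S = -2506 - 1705 = -4211$)
$\left(-33135 - 47934\right) \left(49785 + S\right) = \left(-33135 - 47934\right) \left(49785 - 4211\right) = \left(-81069\right) 45574 = -3694638606$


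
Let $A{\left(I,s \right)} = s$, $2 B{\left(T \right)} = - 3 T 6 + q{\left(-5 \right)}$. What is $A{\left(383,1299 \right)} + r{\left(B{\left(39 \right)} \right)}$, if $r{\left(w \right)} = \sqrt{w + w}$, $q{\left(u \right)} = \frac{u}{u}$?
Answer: $1299 + i \sqrt{701} \approx 1299.0 + 26.476 i$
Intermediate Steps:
$q{\left(u \right)} = 1$
$B{\left(T \right)} = \frac{1}{2} - 9 T$ ($B{\left(T \right)} = \frac{- 3 T 6 + 1}{2} = \frac{- 18 T + 1}{2} = \frac{1 - 18 T}{2} = \frac{1}{2} - 9 T$)
$r{\left(w \right)} = \sqrt{2} \sqrt{w}$ ($r{\left(w \right)} = \sqrt{2 w} = \sqrt{2} \sqrt{w}$)
$A{\left(383,1299 \right)} + r{\left(B{\left(39 \right)} \right)} = 1299 + \sqrt{2} \sqrt{\frac{1}{2} - 351} = 1299 + \sqrt{2} \sqrt{- \frac{701}{2}} = 1299 + \sqrt{2} \frac{i \sqrt{1402}}{2} = 1299 + i \sqrt{701}$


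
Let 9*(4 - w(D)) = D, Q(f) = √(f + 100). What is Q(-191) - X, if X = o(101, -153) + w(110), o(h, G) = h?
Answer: -835/9 + I*√91 ≈ -92.778 + 9.5394*I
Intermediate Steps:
Q(f) = √(100 + f)
w(D) = 4 - D/9
X = 835/9 (X = 101 + (4 - ⅑*110) = 101 + (4 - 110/9) = 101 - 74/9 = 835/9 ≈ 92.778)
Q(-191) - X = √(100 - 191) - 1*835/9 = √(-91) - 835/9 = I*√91 - 835/9 = -835/9 + I*√91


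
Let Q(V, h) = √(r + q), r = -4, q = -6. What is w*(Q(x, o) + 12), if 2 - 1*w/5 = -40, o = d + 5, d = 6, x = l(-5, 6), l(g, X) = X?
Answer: 2520 + 210*I*√10 ≈ 2520.0 + 664.08*I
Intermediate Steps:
x = 6
o = 11 (o = 6 + 5 = 11)
w = 210 (w = 10 - 5*(-40) = 10 + 200 = 210)
Q(V, h) = I*√10 (Q(V, h) = √(-4 - 6) = √(-10) = I*√10)
w*(Q(x, o) + 12) = 210*(I*√10 + 12) = 210*(12 + I*√10) = 2520 + 210*I*√10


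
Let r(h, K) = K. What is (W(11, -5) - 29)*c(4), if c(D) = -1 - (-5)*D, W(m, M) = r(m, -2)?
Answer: -589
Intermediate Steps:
W(m, M) = -2
c(D) = -1 + 5*D
(W(11, -5) - 29)*c(4) = (-2 - 29)*(-1 + 5*4) = -31*(-1 + 20) = -31*19 = -589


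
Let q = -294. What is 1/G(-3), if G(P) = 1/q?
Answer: -294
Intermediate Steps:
G(P) = -1/294 (G(P) = 1/(-294) = -1/294)
1/G(-3) = 1/(-1/294) = -294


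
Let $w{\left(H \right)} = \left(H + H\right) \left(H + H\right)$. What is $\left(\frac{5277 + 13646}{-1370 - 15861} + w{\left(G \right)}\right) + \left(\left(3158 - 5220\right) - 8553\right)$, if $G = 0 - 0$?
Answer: $- \frac{182925988}{17231} \approx -10616.0$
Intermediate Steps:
$G = 0$ ($G = 0 + 0 = 0$)
$w{\left(H \right)} = 4 H^{2}$ ($w{\left(H \right)} = 2 H 2 H = 4 H^{2}$)
$\left(\frac{5277 + 13646}{-1370 - 15861} + w{\left(G \right)}\right) + \left(\left(3158 - 5220\right) - 8553\right) = \left(\frac{5277 + 13646}{-1370 - 15861} + 4 \cdot 0^{2}\right) + \left(\left(3158 - 5220\right) - 8553\right) = \left(\frac{18923}{-17231} + 4 \cdot 0\right) - 10615 = \left(18923 \left(- \frac{1}{17231}\right) + 0\right) - 10615 = \left(- \frac{18923}{17231} + 0\right) - 10615 = - \frac{18923}{17231} - 10615 = - \frac{182925988}{17231}$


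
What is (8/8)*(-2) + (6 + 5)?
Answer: 9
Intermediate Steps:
(8/8)*(-2) + (6 + 5) = (8*(1/8))*(-2) + 11 = 1*(-2) + 11 = -2 + 11 = 9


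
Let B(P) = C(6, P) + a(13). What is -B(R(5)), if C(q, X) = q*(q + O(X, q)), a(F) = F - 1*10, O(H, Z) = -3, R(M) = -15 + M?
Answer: -21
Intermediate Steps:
a(F) = -10 + F (a(F) = F - 10 = -10 + F)
C(q, X) = q*(-3 + q) (C(q, X) = q*(q - 3) = q*(-3 + q))
B(P) = 21 (B(P) = 6*(-3 + 6) + (-10 + 13) = 6*3 + 3 = 18 + 3 = 21)
-B(R(5)) = -1*21 = -21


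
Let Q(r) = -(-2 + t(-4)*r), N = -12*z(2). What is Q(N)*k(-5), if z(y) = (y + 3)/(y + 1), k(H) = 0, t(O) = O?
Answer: 0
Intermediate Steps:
z(y) = (3 + y)/(1 + y)
N = -20 (N = -12*(3 + 2)/(1 + 2) = -12*5/3 = -20)
Q(r) = 2 + 4*r (Q(r) = -(-2 - 4*r) = 2 + 4*r)
Q(N)*k(-5) = (2 + 4*(-20))*0 = (2 - 80)*0 = -78*0 = 0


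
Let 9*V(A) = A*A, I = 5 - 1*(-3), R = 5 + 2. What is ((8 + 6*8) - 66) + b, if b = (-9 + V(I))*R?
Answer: -209/9 ≈ -23.222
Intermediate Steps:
R = 7
I = 8 (I = 5 + 3 = 8)
V(A) = A²/9 (V(A) = (A*A)/9 = A²/9)
b = -119/9 (b = (-9 + (⅑)*8²)*7 = (-9 + (⅑)*64)*7 = (-9 + 64/9)*7 = -17/9*7 = -119/9 ≈ -13.222)
((8 + 6*8) - 66) + b = ((8 + 6*8) - 66) - 119/9 = ((8 + 48) - 66) - 119/9 = (56 - 66) - 119/9 = -10 - 119/9 = -209/9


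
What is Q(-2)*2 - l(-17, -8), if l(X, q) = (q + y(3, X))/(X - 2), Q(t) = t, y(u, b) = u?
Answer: -81/19 ≈ -4.2632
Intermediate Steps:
l(X, q) = (3 + q)/(-2 + X) (l(X, q) = (q + 3)/(X - 2) = (3 + q)/(-2 + X))
Q(-2)*2 - l(-17, -8) = -2*2 - (3 - 8)/(-2 - 17) = -4 - (-5)/(-19) = -4 - (-1)*(-5)/19 = -4 - 1*5/19 = -4 - 5/19 = -81/19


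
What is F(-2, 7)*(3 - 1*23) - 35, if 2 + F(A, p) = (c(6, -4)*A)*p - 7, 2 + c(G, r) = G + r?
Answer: 145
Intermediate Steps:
c(G, r) = -2 + G + r (c(G, r) = -2 + (G + r) = -2 + G + r)
F(A, p) = -9 (F(A, p) = -2 + (((-2 + 6 - 4)*A)*p - 7) = -2 + ((0*A)*p - 7) = -2 + (0*p - 7) = -2 + (0 - 7) = -2 - 7 = -9)
F(-2, 7)*(3 - 1*23) - 35 = -9*(3 - 1*23) - 35 = -9*(3 - 23) - 35 = -9*(-20) - 35 = 180 - 35 = 145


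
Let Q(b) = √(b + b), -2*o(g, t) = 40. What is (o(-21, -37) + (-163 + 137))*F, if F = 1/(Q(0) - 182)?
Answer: 23/91 ≈ 0.25275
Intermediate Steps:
o(g, t) = -20 (o(g, t) = -½*40 = -20)
Q(b) = √2*√b (Q(b) = √(2*b) = √2*√b)
F = -1/182 (F = 1/(√2*√0 - 182) = 1/(√2*0 - 182) = 1/(0 - 182) = 1/(-182) = -1/182 ≈ -0.0054945)
(o(-21, -37) + (-163 + 137))*F = (-20 + (-163 + 137))*(-1/182) = (-20 - 26)*(-1/182) = -46*(-1/182) = 23/91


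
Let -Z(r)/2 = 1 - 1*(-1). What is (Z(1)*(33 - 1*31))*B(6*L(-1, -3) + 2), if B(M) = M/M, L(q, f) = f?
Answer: -8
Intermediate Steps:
Z(r) = -4 (Z(r) = -2*(1 - 1*(-1)) = -2*(1 + 1) = -2*2 = -4)
B(M) = 1
(Z(1)*(33 - 1*31))*B(6*L(-1, -3) + 2) = -4*(33 - 1*31)*1 = -4*(33 - 31)*1 = -4*2*1 = -8*1 = -8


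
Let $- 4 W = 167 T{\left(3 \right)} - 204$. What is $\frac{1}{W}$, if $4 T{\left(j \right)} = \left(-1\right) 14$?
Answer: $\frac{8}{1577} \approx 0.0050729$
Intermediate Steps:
$T{\left(j \right)} = - \frac{7}{2}$ ($T{\left(j \right)} = \frac{\left(-1\right) 14}{4} = \frac{1}{4} \left(-14\right) = - \frac{7}{2}$)
$W = \frac{1577}{8}$ ($W = - \frac{167 \left(- \frac{7}{2}\right) - 204}{4} = - \frac{- \frac{1169}{2} - 204}{4} = \left(- \frac{1}{4}\right) \left(- \frac{1577}{2}\right) = \frac{1577}{8} \approx 197.13$)
$\frac{1}{W} = \frac{1}{\frac{1577}{8}} = \frac{8}{1577}$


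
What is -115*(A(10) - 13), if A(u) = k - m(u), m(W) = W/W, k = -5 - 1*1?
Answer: 2300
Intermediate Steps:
k = -6 (k = -5 - 1 = -6)
m(W) = 1
A(u) = -7 (A(u) = -6 - 1*1 = -6 - 1 = -7)
-115*(A(10) - 13) = -115*(-7 - 13) = -115*(-20) = 2300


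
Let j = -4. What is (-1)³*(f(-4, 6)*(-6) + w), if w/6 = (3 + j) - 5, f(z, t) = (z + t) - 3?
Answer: 30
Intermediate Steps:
f(z, t) = -3 + t + z (f(z, t) = (t + z) - 3 = -3 + t + z)
w = -36 (w = 6*((3 - 4) - 5) = 6*(-1 - 5) = 6*(-6) = -36)
(-1)³*(f(-4, 6)*(-6) + w) = (-1)³*((-3 + 6 - 4)*(-6) - 36) = -(-1*(-6) - 36) = -(6 - 36) = -1*(-30) = 30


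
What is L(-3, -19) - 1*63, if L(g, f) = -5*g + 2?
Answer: -46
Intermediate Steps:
L(g, f) = 2 - 5*g
L(-3, -19) - 1*63 = (2 - 5*(-3)) - 1*63 = (2 + 15) - 63 = 17 - 63 = -46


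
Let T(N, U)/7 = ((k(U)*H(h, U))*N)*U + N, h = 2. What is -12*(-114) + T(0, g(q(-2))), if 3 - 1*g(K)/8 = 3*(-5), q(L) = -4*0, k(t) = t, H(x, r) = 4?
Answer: 1368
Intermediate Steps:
q(L) = 0
g(K) = 144 (g(K) = 24 - 24*(-5) = 24 - 8*(-15) = 24 + 120 = 144)
T(N, U) = 7*N + 28*N*U² (T(N, U) = 7*(((U*4)*N)*U + N) = 7*(((4*U)*N)*U + N) = 7*((4*N*U)*U + N) = 7*(4*N*U² + N) = 7*(N + 4*N*U²) = 7*N + 28*N*U²)
-12*(-114) + T(0, g(q(-2))) = -12*(-114) + 7*0*(1 + 4*144²) = 1368 + 7*0*(1 + 4*20736) = 1368 + 7*0*(1 + 82944) = 1368 + 7*0*82945 = 1368 + 0 = 1368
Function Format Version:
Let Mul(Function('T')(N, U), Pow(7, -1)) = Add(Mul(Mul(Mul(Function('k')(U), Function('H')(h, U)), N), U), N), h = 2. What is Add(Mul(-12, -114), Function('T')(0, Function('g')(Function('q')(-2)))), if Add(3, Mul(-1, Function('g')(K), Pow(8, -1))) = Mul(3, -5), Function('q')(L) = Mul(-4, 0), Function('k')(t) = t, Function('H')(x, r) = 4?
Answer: 1368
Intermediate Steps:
Function('q')(L) = 0
Function('g')(K) = 144 (Function('g')(K) = Add(24, Mul(-8, Mul(3, -5))) = Add(24, Mul(-8, -15)) = Add(24, 120) = 144)
Function('T')(N, U) = Add(Mul(7, N), Mul(28, N, Pow(U, 2))) (Function('T')(N, U) = Mul(7, Add(Mul(Mul(Mul(U, 4), N), U), N)) = Mul(7, Add(Mul(Mul(Mul(4, U), N), U), N)) = Mul(7, Add(Mul(Mul(4, N, U), U), N)) = Mul(7, Add(Mul(4, N, Pow(U, 2)), N)) = Mul(7, Add(N, Mul(4, N, Pow(U, 2)))) = Add(Mul(7, N), Mul(28, N, Pow(U, 2))))
Add(Mul(-12, -114), Function('T')(0, Function('g')(Function('q')(-2)))) = Add(Mul(-12, -114), Mul(7, 0, Add(1, Mul(4, Pow(144, 2))))) = Add(1368, Mul(7, 0, Add(1, Mul(4, 20736)))) = Add(1368, Mul(7, 0, Add(1, 82944))) = Add(1368, Mul(7, 0, 82945)) = Add(1368, 0) = 1368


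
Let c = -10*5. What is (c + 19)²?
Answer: 961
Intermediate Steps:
c = -50
(c + 19)² = (-50 + 19)² = (-31)² = 961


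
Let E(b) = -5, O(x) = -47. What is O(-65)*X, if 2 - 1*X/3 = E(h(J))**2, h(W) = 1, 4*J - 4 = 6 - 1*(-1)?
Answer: 3243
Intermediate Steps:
J = 11/4 (J = 1 + (6 - 1*(-1))/4 = 1 + (6 + 1)/4 = 1 + (1/4)*7 = 1 + 7/4 = 11/4 ≈ 2.7500)
X = -69 (X = 6 - 3*(-5)**2 = 6 - 3*25 = 6 - 75 = -69)
O(-65)*X = -47*(-69) = 3243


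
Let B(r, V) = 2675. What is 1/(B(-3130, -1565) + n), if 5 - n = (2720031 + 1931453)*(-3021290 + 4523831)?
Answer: -1/6989045418164 ≈ -1.4308e-13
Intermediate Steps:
n = -6989045420839 (n = 5 - (2720031 + 1931453)*(-3021290 + 4523831) = 5 - 4651484*1502541 = 5 - 1*6989045420844 = 5 - 6989045420844 = -6989045420839)
1/(B(-3130, -1565) + n) = 1/(2675 - 6989045420839) = 1/(-6989045418164) = -1/6989045418164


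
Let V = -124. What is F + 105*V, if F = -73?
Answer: -13093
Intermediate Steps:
F + 105*V = -73 + 105*(-124) = -73 - 13020 = -13093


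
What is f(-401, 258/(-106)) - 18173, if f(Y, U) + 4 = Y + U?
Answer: -984763/53 ≈ -18580.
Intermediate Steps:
f(Y, U) = -4 + U + Y (f(Y, U) = -4 + (Y + U) = -4 + (U + Y) = -4 + U + Y)
f(-401, 258/(-106)) - 18173 = (-4 + 258/(-106) - 401) - 18173 = (-4 + 258*(-1/106) - 401) - 18173 = (-4 - 129/53 - 401) - 18173 = -21594/53 - 18173 = -984763/53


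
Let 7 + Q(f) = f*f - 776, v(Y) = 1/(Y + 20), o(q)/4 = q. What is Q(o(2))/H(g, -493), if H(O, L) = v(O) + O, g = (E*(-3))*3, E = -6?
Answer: -53206/3997 ≈ -13.311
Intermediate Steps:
o(q) = 4*q
g = 54 (g = -6*(-3)*3 = 18*3 = 54)
v(Y) = 1/(20 + Y)
Q(f) = -783 + f² (Q(f) = -7 + (f*f - 776) = -7 + (f² - 776) = -7 + (-776 + f²) = -783 + f²)
H(O, L) = O + 1/(20 + O) (H(O, L) = 1/(20 + O) + O = O + 1/(20 + O))
Q(o(2))/H(g, -493) = (-783 + (4*2)²)/(((1 + 54*(20 + 54))/(20 + 54))) = (-783 + 8²)/(((1 + 54*74)/74)) = (-783 + 64)/(((1 + 3996)/74)) = -719/((1/74)*3997) = -719/3997/74 = -719*74/3997 = -53206/3997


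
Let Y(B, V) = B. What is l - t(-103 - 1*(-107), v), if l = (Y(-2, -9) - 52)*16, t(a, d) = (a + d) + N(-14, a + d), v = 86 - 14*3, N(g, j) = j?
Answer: -960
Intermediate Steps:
v = 44 (v = 86 - 1*42 = 86 - 42 = 44)
t(a, d) = 2*a + 2*d (t(a, d) = (a + d) + (a + d) = 2*a + 2*d)
l = -864 (l = (-2 - 52)*16 = -54*16 = -864)
l - t(-103 - 1*(-107), v) = -864 - (2*(-103 - 1*(-107)) + 2*44) = -864 - (2*(-103 + 107) + 88) = -864 - (2*4 + 88) = -864 - (8 + 88) = -864 - 1*96 = -864 - 96 = -960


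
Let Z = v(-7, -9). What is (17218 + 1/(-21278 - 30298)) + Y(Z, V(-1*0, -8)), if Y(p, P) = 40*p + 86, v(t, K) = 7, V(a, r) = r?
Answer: 906912383/51576 ≈ 17584.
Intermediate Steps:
Z = 7
Y(p, P) = 86 + 40*p
(17218 + 1/(-21278 - 30298)) + Y(Z, V(-1*0, -8)) = (17218 + 1/(-21278 - 30298)) + (86 + 40*7) = (17218 + 1/(-51576)) + (86 + 280) = (17218 - 1/51576) + 366 = 888035567/51576 + 366 = 906912383/51576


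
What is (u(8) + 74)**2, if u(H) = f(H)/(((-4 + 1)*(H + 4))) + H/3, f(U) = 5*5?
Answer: 7480225/1296 ≈ 5771.8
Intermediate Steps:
f(U) = 25
u(H) = 25/(-12 - 3*H) + H/3 (u(H) = 25/(((-4 + 1)*(H + 4))) + H/3 = 25/((-3*(4 + H))) + H*(1/3) = 25/(-12 - 3*H) + H/3)
(u(8) + 74)**2 = ((-25 + 8**2 + 4*8)/(3*(4 + 8)) + 74)**2 = ((1/3)*(-25 + 64 + 32)/12 + 74)**2 = ((1/3)*(1/12)*71 + 74)**2 = (71/36 + 74)**2 = (2735/36)**2 = 7480225/1296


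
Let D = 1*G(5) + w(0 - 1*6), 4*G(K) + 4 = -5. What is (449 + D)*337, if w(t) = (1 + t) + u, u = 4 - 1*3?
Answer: 596827/4 ≈ 1.4921e+5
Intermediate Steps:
u = 1 (u = 4 - 3 = 1)
G(K) = -9/4 (G(K) = -1 + (¼)*(-5) = -1 - 5/4 = -9/4)
w(t) = 2 + t (w(t) = (1 + t) + 1 = 2 + t)
D = -25/4 (D = 1*(-9/4) + (2 + (0 - 1*6)) = -9/4 + (2 + (0 - 6)) = -9/4 + (2 - 6) = -9/4 - 4 = -25/4 ≈ -6.2500)
(449 + D)*337 = (449 - 25/4)*337 = (1771/4)*337 = 596827/4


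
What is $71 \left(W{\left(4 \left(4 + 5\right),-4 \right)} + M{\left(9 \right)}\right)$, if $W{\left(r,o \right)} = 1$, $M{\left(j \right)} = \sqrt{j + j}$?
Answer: $71 + 213 \sqrt{2} \approx 372.23$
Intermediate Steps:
$M{\left(j \right)} = \sqrt{2} \sqrt{j}$ ($M{\left(j \right)} = \sqrt{2 j} = \sqrt{2} \sqrt{j}$)
$71 \left(W{\left(4 \left(4 + 5\right),-4 \right)} + M{\left(9 \right)}\right) = 71 \left(1 + \sqrt{2} \sqrt{9}\right) = 71 \left(1 + \sqrt{2} \cdot 3\right) = 71 \left(1 + 3 \sqrt{2}\right) = 71 + 213 \sqrt{2}$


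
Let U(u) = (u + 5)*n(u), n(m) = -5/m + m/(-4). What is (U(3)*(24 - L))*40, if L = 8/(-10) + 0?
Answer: -57536/3 ≈ -19179.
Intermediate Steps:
n(m) = -5/m - m/4 (n(m) = -5/m + m*(-1/4) = -5/m - m/4)
L = -4/5 (L = 8*(-1/10) + 0 = -4/5 + 0 = -4/5 ≈ -0.80000)
U(u) = (5 + u)*(-5/u - u/4) (U(u) = (u + 5)*(-5/u - u/4) = (5 + u)*(-5/u - u/4))
(U(3)*(24 - L))*40 = ((-1/4*(5 + 3)*(20 + 3**2)/3)*(24 - 1*(-4/5)))*40 = ((-1/4*1/3*8*(20 + 9))*(24 + 4/5))*40 = (-1/4*1/3*8*29*(124/5))*40 = -58/3*124/5*40 = -7192/15*40 = -57536/3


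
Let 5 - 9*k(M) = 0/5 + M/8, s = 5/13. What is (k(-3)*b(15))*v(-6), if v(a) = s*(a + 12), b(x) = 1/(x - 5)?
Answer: 43/312 ≈ 0.13782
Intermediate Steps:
s = 5/13 (s = 5*(1/13) = 5/13 ≈ 0.38462)
k(M) = 5/9 - M/72 (k(M) = 5/9 - (0/5 + M/8)/9 = 5/9 - (0*(1/5) + M*(1/8))/9 = 5/9 - (0 + M/8)/9 = 5/9 - M/72)
b(x) = 1/(-5 + x)
v(a) = 60/13 + 5*a/13 (v(a) = 5*(a + 12)/13 = 5*(12 + a)/13 = 60/13 + 5*a/13)
(k(-3)*b(15))*v(-6) = ((5/9 - 1/72*(-3))/(-5 + 15))*(60/13 + (5/13)*(-6)) = ((5/9 + 1/24)/10)*(60/13 - 30/13) = ((43/72)*(1/10))*(30/13) = (43/720)*(30/13) = 43/312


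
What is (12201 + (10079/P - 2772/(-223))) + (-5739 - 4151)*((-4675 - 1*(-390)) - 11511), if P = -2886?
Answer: 100549183537873/643578 ≈ 1.5623e+8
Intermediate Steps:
(12201 + (10079/P - 2772/(-223))) + (-5739 - 4151)*((-4675 - 1*(-390)) - 11511) = (12201 + (10079/(-2886) - 2772/(-223))) + (-5739 - 4151)*((-4675 - 1*(-390)) - 11511) = (12201 + (10079*(-1/2886) - 2772*(-1/223))) - 9890*((-4675 + 390) - 11511) = (12201 + (-10079/2886 + 2772/223)) - 9890*(-4285 - 11511) = (12201 + 5752375/643578) - 9890*(-15796) = 7858047553/643578 + 156222440 = 100549183537873/643578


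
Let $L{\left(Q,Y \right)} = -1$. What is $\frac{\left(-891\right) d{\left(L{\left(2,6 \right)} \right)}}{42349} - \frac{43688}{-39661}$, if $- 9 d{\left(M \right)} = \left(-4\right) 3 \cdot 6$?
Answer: $\frac{1567439504}{1679603689} \approx 0.93322$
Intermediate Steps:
$d{\left(M \right)} = 8$ ($d{\left(M \right)} = - \frac{\left(-4\right) 3 \cdot 6}{9} = - \frac{\left(-12\right) 6}{9} = \left(- \frac{1}{9}\right) \left(-72\right) = 8$)
$\frac{\left(-891\right) d{\left(L{\left(2,6 \right)} \right)}}{42349} - \frac{43688}{-39661} = \frac{\left(-891\right) 8}{42349} - \frac{43688}{-39661} = \left(-7128\right) \frac{1}{42349} - - \frac{43688}{39661} = - \frac{7128}{42349} + \frac{43688}{39661} = \frac{1567439504}{1679603689}$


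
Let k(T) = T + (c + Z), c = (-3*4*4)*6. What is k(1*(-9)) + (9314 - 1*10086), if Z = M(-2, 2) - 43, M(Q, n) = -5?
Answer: -1117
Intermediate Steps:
Z = -48 (Z = -5 - 43 = -48)
c = -288 (c = -12*4*6 = -48*6 = -288)
k(T) = -336 + T (k(T) = T + (-288 - 48) = T - 336 = -336 + T)
k(1*(-9)) + (9314 - 1*10086) = (-336 + 1*(-9)) + (9314 - 1*10086) = (-336 - 9) + (9314 - 10086) = -345 - 772 = -1117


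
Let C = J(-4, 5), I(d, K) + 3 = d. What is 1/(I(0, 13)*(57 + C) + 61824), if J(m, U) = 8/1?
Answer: 1/61629 ≈ 1.6226e-5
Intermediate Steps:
I(d, K) = -3 + d
J(m, U) = 8 (J(m, U) = 8*1 = 8)
C = 8
1/(I(0, 13)*(57 + C) + 61824) = 1/((-3 + 0)*(57 + 8) + 61824) = 1/(-3*65 + 61824) = 1/(-195 + 61824) = 1/61629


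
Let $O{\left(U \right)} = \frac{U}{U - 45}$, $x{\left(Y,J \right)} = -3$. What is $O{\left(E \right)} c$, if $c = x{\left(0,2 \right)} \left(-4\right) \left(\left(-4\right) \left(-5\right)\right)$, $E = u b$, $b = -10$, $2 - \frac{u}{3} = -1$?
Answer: $160$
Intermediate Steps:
$u = 9$ ($u = 6 - -3 = 6 + 3 = 9$)
$E = -90$ ($E = 9 \left(-10\right) = -90$)
$c = 240$ ($c = \left(-3\right) \left(-4\right) \left(\left(-4\right) \left(-5\right)\right) = 12 \cdot 20 = 240$)
$O{\left(U \right)} = \frac{U}{-45 + U}$
$O{\left(E \right)} c = - \frac{90}{-45 - 90} \cdot 240 = - \frac{90}{-135} \cdot 240 = \left(-90\right) \left(- \frac{1}{135}\right) 240 = \frac{2}{3} \cdot 240 = 160$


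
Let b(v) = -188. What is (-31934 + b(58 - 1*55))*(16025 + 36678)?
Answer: -1692925766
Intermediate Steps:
(-31934 + b(58 - 1*55))*(16025 + 36678) = (-31934 - 188)*(16025 + 36678) = -32122*52703 = -1692925766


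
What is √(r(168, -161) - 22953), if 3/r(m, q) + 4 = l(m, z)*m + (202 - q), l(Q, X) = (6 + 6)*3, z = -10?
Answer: 2*I*√235553143569/6407 ≈ 151.5*I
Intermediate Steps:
l(Q, X) = 36 (l(Q, X) = 12*3 = 36)
r(m, q) = 3/(198 - q + 36*m) (r(m, q) = 3/(-4 + (36*m + (202 - q))) = 3/(-4 + (202 - q + 36*m)) = 3/(198 - q + 36*m))
√(r(168, -161) - 22953) = √(3/(198 - 1*(-161) + 36*168) - 22953) = √(3/(198 + 161 + 6048) - 22953) = √(3/6407 - 22953) = √(-147059868/6407) = 2*I*√235553143569/6407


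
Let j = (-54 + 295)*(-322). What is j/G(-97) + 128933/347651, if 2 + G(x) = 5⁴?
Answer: -3842583949/30940939 ≈ -124.19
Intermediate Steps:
G(x) = 623 (G(x) = -2 + 5⁴ = -2 + 625 = 623)
j = -77602 (j = 241*(-322) = -77602)
j/G(-97) + 128933/347651 = -77602/623 + 128933/347651 = -77602*1/623 + 128933*(1/347651) = -11086/89 + 128933/347651 = -3842583949/30940939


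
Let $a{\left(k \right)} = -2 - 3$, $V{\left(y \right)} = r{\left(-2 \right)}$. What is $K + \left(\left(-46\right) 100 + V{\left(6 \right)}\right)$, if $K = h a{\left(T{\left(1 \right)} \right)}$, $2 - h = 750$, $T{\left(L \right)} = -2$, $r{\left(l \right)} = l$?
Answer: $-862$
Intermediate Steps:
$V{\left(y \right)} = -2$
$h = -748$ ($h = 2 - 750 = -748$)
$a{\left(k \right)} = -5$ ($a{\left(k \right)} = -2 - 3 = -5$)
$K = 3740$ ($K = \left(-748\right) \left(-5\right) = 3740$)
$K + \left(\left(-46\right) 100 + V{\left(6 \right)}\right) = 3740 - 4602 = -862$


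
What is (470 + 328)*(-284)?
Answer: -226632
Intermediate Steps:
(470 + 328)*(-284) = 798*(-284) = -226632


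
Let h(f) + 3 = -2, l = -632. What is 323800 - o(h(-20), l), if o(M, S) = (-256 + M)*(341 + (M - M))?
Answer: 412801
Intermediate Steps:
h(f) = -5 (h(f) = -3 - 2 = -5)
o(M, S) = -87296 + 341*M (o(M, S) = (-256 + M)*(341 + 0) = (-256 + M)*341 = -87296 + 341*M)
323800 - o(h(-20), l) = 323800 - (-87296 + 341*(-5)) = 323800 - (-87296 - 1705) = 323800 - 1*(-89001) = 323800 + 89001 = 412801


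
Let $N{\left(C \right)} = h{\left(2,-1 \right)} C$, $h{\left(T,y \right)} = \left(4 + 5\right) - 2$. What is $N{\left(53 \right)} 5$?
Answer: $1855$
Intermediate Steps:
$h{\left(T,y \right)} = 7$ ($h{\left(T,y \right)} = 9 - 2 = 7$)
$N{\left(C \right)} = 7 C$
$N{\left(53 \right)} 5 = 7 \cdot 53 \cdot 5 = 371 \cdot 5 = 1855$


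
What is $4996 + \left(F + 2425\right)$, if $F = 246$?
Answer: $7667$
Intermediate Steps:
$4996 + \left(F + 2425\right) = 4996 + \left(246 + 2425\right) = 4996 + 2671 = 7667$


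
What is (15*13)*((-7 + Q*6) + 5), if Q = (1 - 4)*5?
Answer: -17940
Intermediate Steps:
Q = -15 (Q = -3*5 = -15)
(15*13)*((-7 + Q*6) + 5) = (15*13)*((-7 - 15*6) + 5) = 195*((-7 - 90) + 5) = 195*(-97 + 5) = 195*(-92) = -17940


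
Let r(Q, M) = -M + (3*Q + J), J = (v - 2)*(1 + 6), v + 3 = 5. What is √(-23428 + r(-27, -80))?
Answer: I*√23429 ≈ 153.07*I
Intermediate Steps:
v = 2 (v = -3 + 5 = 2)
J = 0 (J = (2 - 2)*(1 + 6) = 0*7 = 0)
r(Q, M) = -M + 3*Q (r(Q, M) = -M + (3*Q + 0) = -M + 3*Q)
√(-23428 + r(-27, -80)) = √(-23428 + (-1*(-80) + 3*(-27))) = √(-23428 + (80 - 81)) = √(-23428 - 1) = √(-23429) = I*√23429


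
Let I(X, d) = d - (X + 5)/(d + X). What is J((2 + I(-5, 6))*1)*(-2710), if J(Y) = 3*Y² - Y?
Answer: -498640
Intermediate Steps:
I(X, d) = d - (5 + X)/(X + d)
J(Y) = -Y + 3*Y²
J((2 + I(-5, 6))*1)*(-2710) = (((2 + (-5 + 6² - 1*(-5) - 5*6)/(-5 + 6))*1)*(-1 + 3*((2 + (-5 + 6² - 1*(-5) - 5*6)/(-5 + 6))*1)))*(-2710) = (((2 + (-5 + 36 + 5 - 30)/1)*1)*(-1 + 3*((2 + (-5 + 36 + 5 - 30)/1)*1)))*(-2710) = (((2 + 1*6)*1)*(-1 + 3*((2 + 1*6)*1)))*(-2710) = (((2 + 6)*1)*(-1 + 3*((2 + 6)*1)))*(-2710) = ((8*1)*(-1 + 3*(8*1)))*(-2710) = (8*(-1 + 3*8))*(-2710) = (8*(-1 + 24))*(-2710) = (8*23)*(-2710) = 184*(-2710) = -498640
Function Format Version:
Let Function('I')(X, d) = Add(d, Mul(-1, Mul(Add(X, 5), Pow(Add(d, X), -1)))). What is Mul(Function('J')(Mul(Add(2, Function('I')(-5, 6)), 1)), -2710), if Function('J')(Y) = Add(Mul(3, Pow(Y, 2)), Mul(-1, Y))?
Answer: -498640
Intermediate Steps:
Function('I')(X, d) = Add(d, Mul(-1, Pow(Add(X, d), -1), Add(5, X))) (Function('I')(X, d) = Add(d, Mul(-1, Mul(Add(5, X), Pow(Add(X, d), -1)))) = Add(d, Mul(-1, Mul(Pow(Add(X, d), -1), Add(5, X)))) = Add(d, Mul(-1, Pow(Add(X, d), -1), Add(5, X))))
Function('J')(Y) = Add(Mul(-1, Y), Mul(3, Pow(Y, 2)))
Mul(Function('J')(Mul(Add(2, Function('I')(-5, 6)), 1)), -2710) = Mul(Mul(Mul(Add(2, Mul(Pow(Add(-5, 6), -1), Add(-5, Pow(6, 2), Mul(-1, -5), Mul(-5, 6)))), 1), Add(-1, Mul(3, Mul(Add(2, Mul(Pow(Add(-5, 6), -1), Add(-5, Pow(6, 2), Mul(-1, -5), Mul(-5, 6)))), 1)))), -2710) = Mul(Mul(Mul(Add(2, Mul(Pow(1, -1), Add(-5, 36, 5, -30))), 1), Add(-1, Mul(3, Mul(Add(2, Mul(Pow(1, -1), Add(-5, 36, 5, -30))), 1)))), -2710) = Mul(Mul(Mul(Add(2, Mul(1, 6)), 1), Add(-1, Mul(3, Mul(Add(2, Mul(1, 6)), 1)))), -2710) = Mul(Mul(Mul(Add(2, 6), 1), Add(-1, Mul(3, Mul(Add(2, 6), 1)))), -2710) = Mul(Mul(Mul(8, 1), Add(-1, Mul(3, Mul(8, 1)))), -2710) = Mul(Mul(8, Add(-1, Mul(3, 8))), -2710) = Mul(Mul(8, Add(-1, 24)), -2710) = Mul(Mul(8, 23), -2710) = Mul(184, -2710) = -498640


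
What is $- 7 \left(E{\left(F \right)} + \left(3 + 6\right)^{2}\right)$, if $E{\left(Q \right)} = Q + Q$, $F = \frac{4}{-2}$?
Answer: $-539$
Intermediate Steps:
$F = -2$ ($F = 4 \left(- \frac{1}{2}\right) = -2$)
$E{\left(Q \right)} = 2 Q$
$- 7 \left(E{\left(F \right)} + \left(3 + 6\right)^{2}\right) = - 7 \left(2 \left(-2\right) + \left(3 + 6\right)^{2}\right) = - 7 \left(-4 + 9^{2}\right) = - 7 \left(-4 + 81\right) = \left(-7\right) 77 = -539$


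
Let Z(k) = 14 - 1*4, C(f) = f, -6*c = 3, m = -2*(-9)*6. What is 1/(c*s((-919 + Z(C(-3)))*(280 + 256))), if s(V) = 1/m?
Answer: -216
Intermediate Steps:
m = 108 (m = 18*6 = 108)
c = -½ (c = -⅙*3 = -½ ≈ -0.50000)
Z(k) = 10 (Z(k) = 14 - 4 = 10)
s(V) = 1/108
1/(c*s((-919 + Z(C(-3)))*(280 + 256))) = 1/(-½*1/108) = 1/(-1/216) = -216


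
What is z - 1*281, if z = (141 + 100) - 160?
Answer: -200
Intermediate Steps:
z = 81 (z = 241 - 160 = 81)
z - 1*281 = 81 - 1*281 = 81 - 281 = -200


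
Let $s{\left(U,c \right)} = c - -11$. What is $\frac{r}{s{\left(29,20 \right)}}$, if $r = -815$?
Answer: $- \frac{815}{31} \approx -26.29$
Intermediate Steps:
$s{\left(U,c \right)} = 11 + c$ ($s{\left(U,c \right)} = c + 11 = 11 + c$)
$\frac{r}{s{\left(29,20 \right)}} = - \frac{815}{11 + 20} = - \frac{815}{31}$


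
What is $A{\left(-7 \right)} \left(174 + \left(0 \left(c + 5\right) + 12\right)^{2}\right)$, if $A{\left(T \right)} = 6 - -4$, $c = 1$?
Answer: $3180$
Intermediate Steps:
$A{\left(T \right)} = 10$ ($A{\left(T \right)} = 6 + 4 = 10$)
$A{\left(-7 \right)} \left(174 + \left(0 \left(c + 5\right) + 12\right)^{2}\right) = 10 \left(174 + \left(0 \left(1 + 5\right) + 12\right)^{2}\right) = 10 \left(174 + \left(0 \cdot 6 + 12\right)^{2}\right) = 10 \left(174 + \left(0 + 12\right)^{2}\right) = 10 \left(174 + 12^{2}\right) = 10 \left(174 + 144\right) = 10 \cdot 318 = 3180$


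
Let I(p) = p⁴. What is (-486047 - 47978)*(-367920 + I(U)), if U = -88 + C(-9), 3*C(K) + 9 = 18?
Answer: -27679960287625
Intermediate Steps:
C(K) = 3 (C(K) = -3 + (⅓)*18 = -3 + 6 = 3)
U = -85 (U = -88 + 3 = -85)
(-486047 - 47978)*(-367920 + I(U)) = (-486047 - 47978)*(-367920 + (-85)⁴) = -534025*(-367920 + 52200625) = -534025*51832705 = -27679960287625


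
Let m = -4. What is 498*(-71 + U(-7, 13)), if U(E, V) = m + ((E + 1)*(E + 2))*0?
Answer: -37350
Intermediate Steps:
U(E, V) = -4 (U(E, V) = -4 + ((E + 1)*(E + 2))*0 = -4 + ((1 + E)*(2 + E))*0 = -4 + 0 = -4)
498*(-71 + U(-7, 13)) = 498*(-71 - 4) = 498*(-75) = -37350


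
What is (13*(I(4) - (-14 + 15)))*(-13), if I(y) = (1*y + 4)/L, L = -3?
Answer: 1859/3 ≈ 619.67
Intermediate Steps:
I(y) = -4/3 - y/3 (I(y) = (1*y + 4)/(-3) = (y + 4)*(-⅓) = (4 + y)*(-⅓) = -4/3 - y/3)
(13*(I(4) - (-14 + 15)))*(-13) = (13*((-4/3 - ⅓*4) - (-14 + 15)))*(-13) = (13*((-4/3 - 4/3) - 1*1))*(-13) = (13*(-8/3 - 1))*(-13) = (13*(-11/3))*(-13) = -143/3*(-13) = 1859/3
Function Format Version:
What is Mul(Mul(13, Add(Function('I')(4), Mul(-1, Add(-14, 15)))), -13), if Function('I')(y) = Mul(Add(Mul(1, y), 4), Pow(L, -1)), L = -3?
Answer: Rational(1859, 3) ≈ 619.67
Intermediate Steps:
Function('I')(y) = Add(Rational(-4, 3), Mul(Rational(-1, 3), y)) (Function('I')(y) = Mul(Add(Mul(1, y), 4), Pow(-3, -1)) = Mul(Add(y, 4), Rational(-1, 3)) = Mul(Add(4, y), Rational(-1, 3)) = Add(Rational(-4, 3), Mul(Rational(-1, 3), y)))
Mul(Mul(13, Add(Function('I')(4), Mul(-1, Add(-14, 15)))), -13) = Mul(Mul(13, Add(Add(Rational(-4, 3), Mul(Rational(-1, 3), 4)), Mul(-1, Add(-14, 15)))), -13) = Mul(Mul(13, Add(Add(Rational(-4, 3), Rational(-4, 3)), Mul(-1, 1))), -13) = Mul(Mul(13, Add(Rational(-8, 3), -1)), -13) = Mul(Mul(13, Rational(-11, 3)), -13) = Mul(Rational(-143, 3), -13) = Rational(1859, 3)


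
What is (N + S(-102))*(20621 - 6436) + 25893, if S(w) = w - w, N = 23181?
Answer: 328848378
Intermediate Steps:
S(w) = 0
(N + S(-102))*(20621 - 6436) + 25893 = (23181 + 0)*(20621 - 6436) + 25893 = 23181*14185 + 25893 = 328822485 + 25893 = 328848378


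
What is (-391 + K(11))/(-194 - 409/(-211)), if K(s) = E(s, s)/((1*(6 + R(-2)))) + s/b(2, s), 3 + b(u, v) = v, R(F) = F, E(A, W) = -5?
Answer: 659797/324200 ≈ 2.0352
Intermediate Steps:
b(u, v) = -3 + v
K(s) = -5/4 + s/(-3 + s) (K(s) = -5/(6 - 2) + s/(-3 + s) = -5/(1*4) + s/(-3 + s) = -5/4 + s/(-3 + s))
(-391 + K(11))/(-194 - 409/(-211)) = (-391 + (15 - 1*11)/(4*(-3 + 11)))/(-194 - 409/(-211)) = (-391 + (¼)*(15 - 11)/8)/(-194 - 409*(-1/211)) = (-391 + (¼)*(⅛)*4)/(-194 + 409/211) = (-391 + ⅛)/(-40525/211) = -3127/8*(-211/40525) = 659797/324200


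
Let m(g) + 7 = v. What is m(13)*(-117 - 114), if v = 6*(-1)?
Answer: 3003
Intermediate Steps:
v = -6
m(g) = -13 (m(g) = -7 - 6 = -13)
m(13)*(-117 - 114) = -13*(-117 - 114) = -13*(-231) = 3003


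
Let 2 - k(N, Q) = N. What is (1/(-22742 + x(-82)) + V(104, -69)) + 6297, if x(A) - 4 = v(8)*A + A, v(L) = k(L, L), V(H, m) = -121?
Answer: 137897727/22328 ≈ 6176.0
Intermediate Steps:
k(N, Q) = 2 - N
v(L) = 2 - L
x(A) = 4 - 5*A (x(A) = 4 + ((2 - 1*8)*A + A) = 4 + ((2 - 8)*A + A) = 4 + (-6*A + A) = 4 - 5*A)
(1/(-22742 + x(-82)) + V(104, -69)) + 6297 = (1/(-22742 + (4 - 5*(-82))) - 121) + 6297 = (1/(-22742 + (4 + 410)) - 121) + 6297 = (1/(-22742 + 414) - 121) + 6297 = (1/(-22328) - 121) + 6297 = (-1/22328 - 121) + 6297 = -2701689/22328 + 6297 = 137897727/22328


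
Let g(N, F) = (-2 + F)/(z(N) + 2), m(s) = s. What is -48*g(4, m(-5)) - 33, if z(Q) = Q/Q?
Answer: 79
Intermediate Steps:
z(Q) = 1
g(N, F) = -2/3 + F/3 (g(N, F) = (-2 + F)/(1 + 2) = (-2 + F)/3 = (-2 + F)*(1/3) = -2/3 + F/3)
-48*g(4, m(-5)) - 33 = -48*(-2/3 + (1/3)*(-5)) - 33 = -48*(-2/3 - 5/3) - 33 = -48*(-7/3) - 33 = 112 - 33 = 79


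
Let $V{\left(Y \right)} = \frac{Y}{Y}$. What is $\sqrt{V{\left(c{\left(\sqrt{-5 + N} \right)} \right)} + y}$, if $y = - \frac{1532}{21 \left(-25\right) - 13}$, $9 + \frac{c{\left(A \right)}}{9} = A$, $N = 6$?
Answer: $\frac{3 \sqrt{30935}}{269} \approx 1.9615$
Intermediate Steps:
$c{\left(A \right)} = -81 + 9 A$
$V{\left(Y \right)} = 1$
$y = \frac{766}{269}$ ($y = - \frac{1532}{-525 - 13} = - \frac{1532}{-538} = \left(-1532\right) \left(- \frac{1}{538}\right) = \frac{766}{269} \approx 2.8476$)
$\sqrt{V{\left(c{\left(\sqrt{-5 + N} \right)} \right)} + y} = \sqrt{1 + \frac{766}{269}} = \sqrt{\frac{1035}{269}} = \frac{3 \sqrt{30935}}{269}$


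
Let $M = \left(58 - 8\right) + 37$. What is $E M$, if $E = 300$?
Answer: $26100$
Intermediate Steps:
$M = 87$ ($M = 50 + 37 = 87$)
$E M = 300 \cdot 87 = 26100$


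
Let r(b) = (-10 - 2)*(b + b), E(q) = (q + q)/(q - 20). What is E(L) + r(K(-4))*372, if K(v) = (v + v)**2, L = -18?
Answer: -10856430/19 ≈ -5.7139e+5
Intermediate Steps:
K(v) = 4*v**2 (K(v) = (2*v)**2 = 4*v**2)
E(q) = 2*q/(-20 + q) (E(q) = (2*q)/(-20 + q) = 2*q/(-20 + q))
r(b) = -24*b
E(L) + r(K(-4))*372 = 2*(-18)/(-20 - 18) - 96*(-4)**2*372 = 2*(-18)/(-38) - 96*16*372 = 2*(-18)*(-1/38) - 24*64*372 = 18/19 - 1536*372 = 18/19 - 571392 = -10856430/19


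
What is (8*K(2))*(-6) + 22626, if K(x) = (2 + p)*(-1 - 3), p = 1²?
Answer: 23202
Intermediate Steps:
p = 1
K(x) = -12 (K(x) = (2 + 1)*(-1 - 3) = 3*(-4) = -12)
(8*K(2))*(-6) + 22626 = (8*(-12))*(-6) + 22626 = -96*(-6) + 22626 = 576 + 22626 = 23202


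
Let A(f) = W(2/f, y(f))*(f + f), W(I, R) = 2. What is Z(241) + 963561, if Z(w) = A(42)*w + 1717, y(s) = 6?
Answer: 1005766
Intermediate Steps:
A(f) = 4*f (A(f) = 2*(f + f) = 2*(2*f) = 4*f)
Z(w) = 1717 + 168*w (Z(w) = (4*42)*w + 1717 = 168*w + 1717 = 1717 + 168*w)
Z(241) + 963561 = (1717 + 168*241) + 963561 = (1717 + 40488) + 963561 = 42205 + 963561 = 1005766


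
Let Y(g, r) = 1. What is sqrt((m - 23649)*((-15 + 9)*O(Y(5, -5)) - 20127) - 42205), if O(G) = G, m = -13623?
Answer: sqrt(750354971) ≈ 27393.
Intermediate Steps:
sqrt((m - 23649)*((-15 + 9)*O(Y(5, -5)) - 20127) - 42205) = sqrt((-13623 - 23649)*((-15 + 9)*1 - 20127) - 42205) = sqrt(-37272*(-6*1 - 20127) - 42205) = sqrt(-37272*(-6 - 20127) - 42205) = sqrt(-37272*(-20133) - 42205) = sqrt(750397176 - 42205) = sqrt(750354971)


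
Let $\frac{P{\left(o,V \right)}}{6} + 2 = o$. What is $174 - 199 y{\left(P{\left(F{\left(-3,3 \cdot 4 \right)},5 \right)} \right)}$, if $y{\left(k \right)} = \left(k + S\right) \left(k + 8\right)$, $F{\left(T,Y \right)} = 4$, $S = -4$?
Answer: $-31666$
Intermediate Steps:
$P{\left(o,V \right)} = -12 + 6 o$
$y{\left(k \right)} = \left(-4 + k\right) \left(8 + k\right)$ ($y{\left(k \right)} = \left(k - 4\right) \left(k + 8\right) = \left(-4 + k\right) \left(8 + k\right)$)
$174 - 199 y{\left(P{\left(F{\left(-3,3 \cdot 4 \right)},5 \right)} \right)} = 174 - 199 \left(-32 + \left(-12 + 6 \cdot 4\right)^{2} + 4 \left(-12 + 6 \cdot 4\right)\right) = 174 - 199 \left(-32 + \left(-12 + 24\right)^{2} + 4 \left(-12 + 24\right)\right) = 174 - 199 \left(-32 + 12^{2} + 4 \cdot 12\right) = 174 - 199 \left(-32 + 144 + 48\right) = 174 - 31840 = -31666$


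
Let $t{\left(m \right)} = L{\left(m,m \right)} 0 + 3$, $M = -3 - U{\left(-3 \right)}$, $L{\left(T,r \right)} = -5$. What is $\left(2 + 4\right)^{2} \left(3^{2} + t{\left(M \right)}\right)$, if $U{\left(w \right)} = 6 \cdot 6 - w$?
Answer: $432$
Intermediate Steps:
$U{\left(w \right)} = 36 - w$
$M = -42$ ($M = -3 - \left(36 - -3\right) = -3 - \left(36 + 3\right) = -3 - 39 = -42$)
$t{\left(m \right)} = 3$ ($t{\left(m \right)} = \left(-5\right) 0 + 3 = 0 + 3 = 3$)
$\left(2 + 4\right)^{2} \left(3^{2} + t{\left(M \right)}\right) = \left(2 + 4\right)^{2} \left(3^{2} + 3\right) = 6^{2} \left(9 + 3\right) = 36 \cdot 12 = 432$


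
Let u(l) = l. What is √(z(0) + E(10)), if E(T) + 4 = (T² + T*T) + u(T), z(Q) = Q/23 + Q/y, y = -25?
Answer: √206 ≈ 14.353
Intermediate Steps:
z(Q) = 2*Q/575 (z(Q) = Q/23 + Q/(-25) = Q*(1/23) + Q*(-1/25) = Q/23 - Q/25 = 2*Q/575)
E(T) = -4 + T + 2*T² (E(T) = -4 + ((T² + T*T) + T) = -4 + ((T² + T²) + T) = -4 + (2*T² + T) = -4 + (T + 2*T²) = -4 + T + 2*T²)
√(z(0) + E(10)) = √((2/575)*0 + (-4 + 10 + 2*10²)) = √(0 + (-4 + 10 + 2*100)) = √(0 + (-4 + 10 + 200)) = √(0 + 206) = √206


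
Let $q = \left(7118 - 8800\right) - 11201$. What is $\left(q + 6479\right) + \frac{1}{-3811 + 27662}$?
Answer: $- \frac{152741803}{23851} \approx -6404.0$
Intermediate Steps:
$q = -12883$ ($q = -1682 - 11201 = -12883$)
$\left(q + 6479\right) + \frac{1}{-3811 + 27662} = \left(-12883 + 6479\right) + \frac{1}{-3811 + 27662} = -6404 + \frac{1}{23851} = - \frac{152741803}{23851}$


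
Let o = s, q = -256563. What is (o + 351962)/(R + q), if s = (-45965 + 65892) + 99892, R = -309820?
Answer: -471781/566383 ≈ -0.83297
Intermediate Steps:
s = 119819 (s = 19927 + 99892 = 119819)
o = 119819
(o + 351962)/(R + q) = (119819 + 351962)/(-309820 - 256563) = 471781/(-566383) = 471781*(-1/566383) = -471781/566383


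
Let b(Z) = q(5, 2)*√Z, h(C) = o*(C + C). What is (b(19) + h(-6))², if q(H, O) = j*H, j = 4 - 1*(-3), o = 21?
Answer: 86779 - 17640*√19 ≈ 9888.0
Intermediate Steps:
j = 7 (j = 4 + 3 = 7)
h(C) = 42*C (h(C) = 21*(C + C) = 21*(2*C) = 42*C)
q(H, O) = 7*H
b(Z) = 35*√Z (b(Z) = (7*5)*√Z = 35*√Z)
(b(19) + h(-6))² = (35*√19 + 42*(-6))² = (35*√19 - 252)² = (-252 + 35*√19)²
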